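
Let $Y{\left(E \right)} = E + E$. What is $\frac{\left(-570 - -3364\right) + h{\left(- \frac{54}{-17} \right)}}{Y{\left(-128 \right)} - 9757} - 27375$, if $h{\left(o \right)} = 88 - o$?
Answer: $- \frac{4659848815}{170221} \approx -27375.0$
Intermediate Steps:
$Y{\left(E \right)} = 2 E$
$\frac{\left(-570 - -3364\right) + h{\left(- \frac{54}{-17} \right)}}{Y{\left(-128 \right)} - 9757} - 27375 = \frac{\left(-570 - -3364\right) + \left(88 - - \frac{54}{-17}\right)}{2 \left(-128\right) - 9757} - 27375 = \frac{\left(-570 + 3364\right) + \left(88 - \left(-54\right) \left(- \frac{1}{17}\right)\right)}{-256 - 9757} - 27375 = \frac{2794 + \left(88 - \frac{54}{17}\right)}{-10013} - 27375 = \left(2794 + \left(88 - \frac{54}{17}\right)\right) \left(- \frac{1}{10013}\right) - 27375 = \left(2794 + \frac{1442}{17}\right) \left(- \frac{1}{10013}\right) - 27375 = \frac{48940}{17} \left(- \frac{1}{10013}\right) - 27375 = - \frac{48940}{170221} - 27375 = - \frac{4659848815}{170221}$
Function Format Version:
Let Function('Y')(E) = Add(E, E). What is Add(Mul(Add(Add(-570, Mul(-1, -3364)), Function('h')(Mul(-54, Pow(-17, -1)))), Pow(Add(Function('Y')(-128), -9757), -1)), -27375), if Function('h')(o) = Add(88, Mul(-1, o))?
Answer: Rational(-4659848815, 170221) ≈ -27375.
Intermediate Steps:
Function('Y')(E) = Mul(2, E)
Add(Mul(Add(Add(-570, Mul(-1, -3364)), Function('h')(Mul(-54, Pow(-17, -1)))), Pow(Add(Function('Y')(-128), -9757), -1)), -27375) = Add(Mul(Add(Add(-570, Mul(-1, -3364)), Add(88, Mul(-1, Mul(-54, Pow(-17, -1))))), Pow(Add(Mul(2, -128), -9757), -1)), -27375) = Add(Mul(Add(Add(-570, 3364), Add(88, Mul(-1, Mul(-54, Rational(-1, 17))))), Pow(Add(-256, -9757), -1)), -27375) = Add(Mul(Add(2794, Add(88, Mul(-1, Rational(54, 17)))), Pow(-10013, -1)), -27375) = Add(Mul(Add(2794, Add(88, Rational(-54, 17))), Rational(-1, 10013)), -27375) = Add(Mul(Add(2794, Rational(1442, 17)), Rational(-1, 10013)), -27375) = Add(Mul(Rational(48940, 17), Rational(-1, 10013)), -27375) = Add(Rational(-48940, 170221), -27375) = Rational(-4659848815, 170221)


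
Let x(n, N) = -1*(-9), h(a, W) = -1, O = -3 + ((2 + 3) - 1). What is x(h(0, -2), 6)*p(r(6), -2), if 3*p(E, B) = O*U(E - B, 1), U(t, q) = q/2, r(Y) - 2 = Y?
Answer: 3/2 ≈ 1.5000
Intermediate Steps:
r(Y) = 2 + Y
U(t, q) = q/2 (U(t, q) = q*(½) = q/2)
O = 1 (O = -3 + (5 - 1) = -3 + 4 = 1)
x(n, N) = 9
p(E, B) = ⅙ (p(E, B) = (1*((½)*1))/3 = (1*(½))/3 = (⅓)*(½) = ⅙)
x(h(0, -2), 6)*p(r(6), -2) = 9*(⅙) = 3/2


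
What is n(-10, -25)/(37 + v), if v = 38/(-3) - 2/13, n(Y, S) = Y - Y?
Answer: 0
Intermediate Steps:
n(Y, S) = 0
v = -500/39 (v = 38*(-⅓) - 2*1/13 = -38/3 - 2/13 = -500/39 ≈ -12.821)
n(-10, -25)/(37 + v) = 0/(37 - 500/39) = 0/(943/39) = (39/943)*0 = 0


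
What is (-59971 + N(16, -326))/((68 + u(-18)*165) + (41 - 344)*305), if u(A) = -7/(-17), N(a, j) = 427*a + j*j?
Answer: -903329/1568744 ≈ -0.57583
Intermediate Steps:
N(a, j) = j**2 + 427*a (N(a, j) = 427*a + j**2 = j**2 + 427*a)
u(A) = 7/17 (u(A) = -7*(-1/17) = 7/17)
(-59971 + N(16, -326))/((68 + u(-18)*165) + (41 - 344)*305) = (-59971 + ((-326)**2 + 427*16))/((68 + (7/17)*165) + (41 - 344)*305) = (-59971 + (106276 + 6832))/((68 + 1155/17) - 303*305) = (-59971 + 113108)/(2311/17 - 92415) = 53137/(-1568744/17) = 53137*(-17/1568744) = -903329/1568744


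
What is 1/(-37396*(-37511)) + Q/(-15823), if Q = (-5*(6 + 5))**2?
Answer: -4243353086077/22195892935988 ≈ -0.19118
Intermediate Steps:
Q = 3025 (Q = (-5*11)**2 = (-55)**2 = 3025)
1/(-37396*(-37511)) + Q/(-15823) = 1/(-37396*(-37511)) + 3025/(-15823) = -1/37396*(-1/37511) + 3025*(-1/15823) = 1/1402761356 - 3025/15823 = -4243353086077/22195892935988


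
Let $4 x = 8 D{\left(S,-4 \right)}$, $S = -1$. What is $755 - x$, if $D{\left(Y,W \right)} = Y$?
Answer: $757$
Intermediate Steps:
$x = -2$ ($x = \frac{8 \left(-1\right)}{4} = \frac{1}{4} \left(-8\right) = -2$)
$755 - x = 755 - -2 = 755 + 2 = 757$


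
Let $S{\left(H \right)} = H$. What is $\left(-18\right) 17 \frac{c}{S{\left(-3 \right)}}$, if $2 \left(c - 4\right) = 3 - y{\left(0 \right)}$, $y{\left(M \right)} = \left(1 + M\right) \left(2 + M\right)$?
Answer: $459$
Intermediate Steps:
$c = \frac{9}{2}$ ($c = 4 + \frac{3 - \left(2 + 0^{2} + 3 \cdot 0\right)}{2} = 4 + \frac{3 - \left(2 + 0 + 0\right)}{2} = 4 + \frac{3 - 2}{2} = 4 + \frac{1}{2} \cdot 1 = 4 + \frac{1}{2} = \frac{9}{2} \approx 4.5$)
$\left(-18\right) 17 \frac{c}{S{\left(-3 \right)}} = \left(-18\right) 17 \frac{9}{2 \left(-3\right)} = - 306 \cdot \frac{9}{2} \left(- \frac{1}{3}\right) = \left(-306\right) \left(- \frac{3}{2}\right) = 459$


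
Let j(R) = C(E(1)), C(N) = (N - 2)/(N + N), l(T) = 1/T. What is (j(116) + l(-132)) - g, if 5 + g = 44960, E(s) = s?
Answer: -5934127/132 ≈ -44956.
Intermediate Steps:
C(N) = (-2 + N)/(2*N) (C(N) = (-2 + N)/((2*N)) = (-2 + N)*(1/(2*N)) = (-2 + N)/(2*N))
j(R) = -½ (j(R) = (½)*(-2 + 1)/1 = (½)*1*(-1) = -½)
g = 44955 (g = -5 + 44960 = 44955)
(j(116) + l(-132)) - g = (-½ + 1/(-132)) - 1*44955 = (-½ - 1/132) - 44955 = -67/132 - 44955 = -5934127/132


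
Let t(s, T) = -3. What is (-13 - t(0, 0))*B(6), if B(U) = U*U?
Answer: -360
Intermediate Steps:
B(U) = U²
(-13 - t(0, 0))*B(6) = (-13 - 1*(-3))*6² = (-13 + 3)*36 = -10*36 = -360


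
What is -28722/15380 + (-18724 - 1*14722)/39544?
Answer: -206272781/76023340 ≈ -2.7133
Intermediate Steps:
-28722/15380 + (-18724 - 1*14722)/39544 = -28722*1/15380 + (-18724 - 14722)*(1/39544) = -14361/7690 - 33446*1/39544 = -14361/7690 - 16723/19772 = -206272781/76023340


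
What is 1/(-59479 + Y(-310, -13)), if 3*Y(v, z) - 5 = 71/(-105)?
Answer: -315/18735431 ≈ -1.6813e-5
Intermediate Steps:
Y(v, z) = 454/315 (Y(v, z) = 5/3 + (71/(-105))/3 = 5/3 + (71*(-1/105))/3 = 5/3 + (⅓)*(-71/105) = 5/3 - 71/315 = 454/315)
1/(-59479 + Y(-310, -13)) = 1/(-59479 + 454/315) = 1/(-18735431/315) = -315/18735431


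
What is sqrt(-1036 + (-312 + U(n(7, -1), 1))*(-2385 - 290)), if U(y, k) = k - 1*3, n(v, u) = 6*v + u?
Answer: sqrt(838914) ≈ 915.92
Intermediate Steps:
n(v, u) = u + 6*v
U(y, k) = -3 + k (U(y, k) = k - 3 = -3 + k)
sqrt(-1036 + (-312 + U(n(7, -1), 1))*(-2385 - 290)) = sqrt(-1036 + (-312 + (-3 + 1))*(-2385 - 290)) = sqrt(-1036 + (-312 - 2)*(-2675)) = sqrt(-1036 - 314*(-2675)) = sqrt(-1036 + 839950) = sqrt(838914)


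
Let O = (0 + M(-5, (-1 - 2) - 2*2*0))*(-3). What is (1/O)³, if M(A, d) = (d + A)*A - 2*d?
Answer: -1/2628072 ≈ -3.8051e-7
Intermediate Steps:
M(A, d) = -2*d + A*(A + d) (M(A, d) = (A + d)*A - 2*d = A*(A + d) - 2*d = -2*d + A*(A + d))
O = -138 (O = (0 + ((-5)² - 2*((-1 - 2) - 2*2*0) - 5*((-1 - 2) - 2*2*0)))*(-3) = (0 + (25 - 2*(-3 - 4*0) - 5*(-3 - 4*0)))*(-3) = (0 + (25 - 2*(-3 + 0) - 5*(-3 + 0)))*(-3) = (0 + (25 - 2*(-3) - 5*(-3)))*(-3) = (0 + (25 + 6 + 15))*(-3) = (0 + 46)*(-3) = 46*(-3) = -138)
(1/O)³ = (1/(-138))³ = (1*(-1/138))³ = (-1/138)³ = -1/2628072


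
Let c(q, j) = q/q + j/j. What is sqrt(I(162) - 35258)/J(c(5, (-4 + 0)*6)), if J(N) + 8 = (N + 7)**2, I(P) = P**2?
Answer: I*sqrt(9014)/73 ≈ 1.3006*I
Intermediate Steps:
c(q, j) = 2 (c(q, j) = 1 + 1 = 2)
J(N) = -8 + (7 + N)**2 (J(N) = -8 + (N + 7)**2 = -8 + (7 + N)**2)
sqrt(I(162) - 35258)/J(c(5, (-4 + 0)*6)) = sqrt(162**2 - 35258)/(-8 + (7 + 2)**2) = sqrt(26244 - 35258)/(-8 + 9**2) = sqrt(-9014)/(-8 + 81) = (I*sqrt(9014))/73 = (I*sqrt(9014))*(1/73) = I*sqrt(9014)/73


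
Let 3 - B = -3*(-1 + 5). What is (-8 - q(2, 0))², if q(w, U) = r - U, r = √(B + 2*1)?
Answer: (8 + √17)² ≈ 146.97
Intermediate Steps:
B = 15 (B = 3 - (-3)*(-1 + 5) = 3 - (-3)*4 = 3 - 1*(-12) = 3 + 12 = 15)
r = √17 (r = √(15 + 2*1) = √(15 + 2) = √17 ≈ 4.1231)
q(w, U) = √17 - U
(-8 - q(2, 0))² = (-8 - (√17 - 1*0))² = (-8 - (√17 + 0))² = (-8 - √17)²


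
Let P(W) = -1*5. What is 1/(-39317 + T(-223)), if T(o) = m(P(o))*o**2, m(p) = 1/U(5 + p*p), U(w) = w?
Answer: -30/1129781 ≈ -2.6554e-5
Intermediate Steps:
P(W) = -5
m(p) = 1/(5 + p**2) (m(p) = 1/(5 + p*p) = 1/(5 + p**2))
T(o) = o**2/30 (T(o) = o**2/(5 + (-5)**2) = o**2/(5 + 25) = o**2/30)
1/(-39317 + T(-223)) = 1/(-39317 + (1/30)*(-223)**2) = 1/(-39317 + (1/30)*49729) = 1/(-39317 + 49729/30) = 1/(-1129781/30) = -30/1129781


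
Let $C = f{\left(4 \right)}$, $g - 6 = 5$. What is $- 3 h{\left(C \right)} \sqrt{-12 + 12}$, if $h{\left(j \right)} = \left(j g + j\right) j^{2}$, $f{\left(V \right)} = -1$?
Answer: $0$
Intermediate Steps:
$g = 11$ ($g = 6 + 5 = 11$)
$C = -1$
$h{\left(j \right)} = 12 j^{3}$ ($h{\left(j \right)} = \left(j 11 + j\right) j^{2} = \left(11 j + j\right) j^{2} = 12 j j^{2} = 12 j^{3}$)
$- 3 h{\left(C \right)} \sqrt{-12 + 12} = - 3 \cdot 12 \left(-1\right)^{3} \sqrt{-12 + 12} = - 3 \cdot 12 \left(-1\right) \sqrt{0} = \left(-3\right) \left(-12\right) 0 = 36 \cdot 0 = 0$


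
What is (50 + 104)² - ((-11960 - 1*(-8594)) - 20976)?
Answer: 48058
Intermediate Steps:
(50 + 104)² - ((-11960 - 1*(-8594)) - 20976) = 154² - ((-11960 + 8594) - 20976) = 23716 - (-3366 - 20976) = 23716 - 1*(-24342) = 23716 + 24342 = 48058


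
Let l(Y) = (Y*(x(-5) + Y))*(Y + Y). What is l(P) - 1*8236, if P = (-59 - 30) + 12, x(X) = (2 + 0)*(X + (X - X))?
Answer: -1039882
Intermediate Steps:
x(X) = 2*X (x(X) = 2*(X + 0) = 2*X)
P = -77 (P = -89 + 12 = -77)
l(Y) = 2*Y²*(-10 + Y) (l(Y) = (Y*(2*(-5) + Y))*(Y + Y) = (Y*(-10 + Y))*(2*Y) = 2*Y²*(-10 + Y))
l(P) - 1*8236 = 2*(-77)²*(-10 - 77) - 1*8236 = 2*5929*(-87) - 8236 = -1031646 - 8236 = -1039882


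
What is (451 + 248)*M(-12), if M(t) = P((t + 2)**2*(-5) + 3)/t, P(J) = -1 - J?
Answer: -28892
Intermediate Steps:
M(t) = (-4 + 5*(2 + t)**2)/t (M(t) = (-1 - ((t + 2)**2*(-5) + 3))/t = (-1 - ((2 + t)**2*(-5) + 3))/t = (-1 - (-5*(2 + t)**2 + 3))/t = (-1 - (3 - 5*(2 + t)**2))/t = (-1 + (-3 + 5*(2 + t)**2))/t = (-4 + 5*(2 + t)**2)/t)
(451 + 248)*M(-12) = (451 + 248)*((-4 + 5*(2 - 12)**2)/(-12)) = 699*(-(-4 + 5*(-10)**2)/12) = 699*(-(-4 + 5*100)/12) = 699*(-(-4 + 500)/12) = 699*(-1/12*496) = 699*(-124/3) = -28892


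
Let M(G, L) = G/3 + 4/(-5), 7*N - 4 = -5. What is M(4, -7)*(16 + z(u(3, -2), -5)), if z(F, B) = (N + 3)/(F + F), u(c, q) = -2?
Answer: 856/105 ≈ 8.1524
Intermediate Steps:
N = -⅐ (N = 4/7 + (⅐)*(-5) = 4/7 - 5/7 = -⅐ ≈ -0.14286)
z(F, B) = 10/(7*F) (z(F, B) = (-⅐ + 3)/(F + F) = 20/(7*((2*F))) = 20*(1/(2*F))/7 = 10/(7*F))
M(G, L) = -⅘ + G/3 (M(G, L) = G*(⅓) + 4*(-⅕) = G/3 - ⅘ = -⅘ + G/3)
M(4, -7)*(16 + z(u(3, -2), -5)) = (-⅘ + (⅓)*4)*(16 + (10/7)/(-2)) = (-⅘ + 4/3)*(16 + (10/7)*(-½)) = 8*(16 - 5/7)/15 = (8/15)*(107/7) = 856/105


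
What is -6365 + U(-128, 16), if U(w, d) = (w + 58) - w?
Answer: -6307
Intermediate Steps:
U(w, d) = 58 (U(w, d) = (58 + w) - w = 58)
-6365 + U(-128, 16) = -6365 + 58 = -6307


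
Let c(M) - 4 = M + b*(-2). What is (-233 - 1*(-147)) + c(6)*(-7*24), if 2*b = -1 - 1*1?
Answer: -2102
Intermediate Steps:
b = -1 (b = (-1 - 1*1)/2 = (-1 - 1)/2 = (½)*(-2) = -1)
c(M) = 6 + M (c(M) = 4 + (M - 1*(-2)) = 4 + (M + 2) = 4 + (2 + M) = 6 + M)
(-233 - 1*(-147)) + c(6)*(-7*24) = (-233 - 1*(-147)) + (6 + 6)*(-7*24) = (-233 + 147) + 12*(-168) = -86 - 2016 = -2102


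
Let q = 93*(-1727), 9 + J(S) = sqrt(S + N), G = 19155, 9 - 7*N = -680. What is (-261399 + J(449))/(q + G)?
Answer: 778/421 - sqrt(6706)/495096 ≈ 1.8478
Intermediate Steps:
N = 689/7 (N = 9/7 - 1/7*(-680) = 9/7 + 680/7 = 689/7 ≈ 98.429)
J(S) = -9 + sqrt(689/7 + S) (J(S) = -9 + sqrt(S + 689/7) = -9 + sqrt(689/7 + S))
q = -160611
(-261399 + J(449))/(q + G) = (-261399 + (-9 + sqrt(4823 + 49*449)/7))/(-160611 + 19155) = (-261399 + (-9 + sqrt(4823 + 22001)/7))/(-141456) = (-261399 + (-9 + sqrt(26824)/7))*(-1/141456) = (-261399 + (-9 + (2*sqrt(6706))/7))*(-1/141456) = (-261399 + (-9 + 2*sqrt(6706)/7))*(-1/141456) = (-261408 + 2*sqrt(6706)/7)*(-1/141456) = 778/421 - sqrt(6706)/495096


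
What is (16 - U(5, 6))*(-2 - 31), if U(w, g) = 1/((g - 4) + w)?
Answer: -3663/7 ≈ -523.29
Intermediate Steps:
U(w, g) = 1/(-4 + g + w) (U(w, g) = 1/((-4 + g) + w) = 1/(-4 + g + w))
(16 - U(5, 6))*(-2 - 31) = (16 - 1/(-4 + 6 + 5))*(-2 - 31) = (16 - 1/7)*(-33) = (111/7)*(-33) = -3663/7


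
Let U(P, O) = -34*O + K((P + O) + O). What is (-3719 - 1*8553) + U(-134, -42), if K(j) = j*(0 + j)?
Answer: 36680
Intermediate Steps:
K(j) = j**2 (K(j) = j*j = j**2)
U(P, O) = (P + 2*O)**2 - 34*O (U(P, O) = -34*O + ((P + O) + O)**2 = -34*O + ((O + P) + O)**2 = -34*O + (P + 2*O)**2 = (P + 2*O)**2 - 34*O)
(-3719 - 1*8553) + U(-134, -42) = (-3719 - 1*8553) + ((-134 + 2*(-42))**2 - 34*(-42)) = (-3719 - 8553) + ((-134 - 84)**2 + 1428) = -12272 + ((-218)**2 + 1428) = -12272 + (47524 + 1428) = -12272 + 48952 = 36680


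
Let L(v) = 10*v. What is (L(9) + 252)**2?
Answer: 116964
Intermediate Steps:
(L(9) + 252)**2 = (10*9 + 252)**2 = (90 + 252)**2 = 342**2 = 116964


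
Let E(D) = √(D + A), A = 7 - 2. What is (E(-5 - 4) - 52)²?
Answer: 2700 - 208*I ≈ 2700.0 - 208.0*I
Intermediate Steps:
A = 5
E(D) = √(5 + D) (E(D) = √(D + 5) = √(5 + D))
(E(-5 - 4) - 52)² = (√(5 + (-5 - 4)) - 52)² = (√(5 - 9) - 52)² = (√(-4) - 52)² = (2*I - 52)² = (-52 + 2*I)²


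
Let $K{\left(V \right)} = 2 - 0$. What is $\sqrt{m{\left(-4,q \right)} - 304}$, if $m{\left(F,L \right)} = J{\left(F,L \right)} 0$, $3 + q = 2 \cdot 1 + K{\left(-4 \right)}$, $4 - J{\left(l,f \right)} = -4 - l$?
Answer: $4 i \sqrt{19} \approx 17.436 i$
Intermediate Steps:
$J{\left(l,f \right)} = 8 + l$ ($J{\left(l,f \right)} = 4 - \left(-4 - l\right) = 4 + \left(4 + l\right) = 8 + l$)
$K{\left(V \right)} = 2$ ($K{\left(V \right)} = 2 + 0 = 2$)
$q = 1$ ($q = -3 + \left(2 \cdot 1 + 2\right) = -3 + \left(2 + 2\right) = -3 + 4 = 1$)
$m{\left(F,L \right)} = 0$ ($m{\left(F,L \right)} = \left(8 + F\right) 0 = 0$)
$\sqrt{m{\left(-4,q \right)} - 304} = \sqrt{0 - 304} = \sqrt{-304} = 4 i \sqrt{19}$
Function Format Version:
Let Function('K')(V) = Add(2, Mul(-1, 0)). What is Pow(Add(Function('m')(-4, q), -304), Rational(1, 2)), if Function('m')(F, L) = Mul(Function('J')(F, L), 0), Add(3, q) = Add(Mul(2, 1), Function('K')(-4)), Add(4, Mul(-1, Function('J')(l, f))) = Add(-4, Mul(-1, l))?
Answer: Mul(4, I, Pow(19, Rational(1, 2))) ≈ Mul(17.436, I)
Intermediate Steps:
Function('J')(l, f) = Add(8, l) (Function('J')(l, f) = Add(4, Mul(-1, Add(-4, Mul(-1, l)))) = Add(4, Add(4, l)) = Add(8, l))
Function('K')(V) = 2 (Function('K')(V) = Add(2, 0) = 2)
q = 1 (q = Add(-3, Add(Mul(2, 1), 2)) = Add(-3, Add(2, 2)) = Add(-3, 4) = 1)
Function('m')(F, L) = 0 (Function('m')(F, L) = Mul(Add(8, F), 0) = 0)
Pow(Add(Function('m')(-4, q), -304), Rational(1, 2)) = Pow(Add(0, -304), Rational(1, 2)) = Pow(-304, Rational(1, 2)) = Mul(4, I, Pow(19, Rational(1, 2)))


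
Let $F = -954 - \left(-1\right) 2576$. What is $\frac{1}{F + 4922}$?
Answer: $\frac{1}{6544} \approx 0.00015281$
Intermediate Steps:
$F = 1622$ ($F = -954 - -2576 = -954 + 2576 = 1622$)
$\frac{1}{F + 4922} = \frac{1}{1622 + 4922} = \frac{1}{6544}$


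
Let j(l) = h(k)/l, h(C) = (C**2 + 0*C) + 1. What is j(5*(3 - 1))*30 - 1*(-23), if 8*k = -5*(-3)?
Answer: 2339/64 ≈ 36.547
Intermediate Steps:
k = 15/8 (k = (-5*(-3))/8 = (1/8)*15 = 15/8 ≈ 1.8750)
h(C) = 1 + C**2 (h(C) = (C**2 + 0) + 1 = C**2 + 1 = 1 + C**2)
j(l) = 289/(64*l) (j(l) = (1 + (15/8)**2)/l = (1 + 225/64)/l = 289/(64*l))
j(5*(3 - 1))*30 - 1*(-23) = (289/(64*((5*(3 - 1)))))*30 - 1*(-23) = (289/(64*((5*2))))*30 + 23 = ((289/64)/10)*30 + 23 = ((289/64)*(1/10))*30 + 23 = (289/640)*30 + 23 = 867/64 + 23 = 2339/64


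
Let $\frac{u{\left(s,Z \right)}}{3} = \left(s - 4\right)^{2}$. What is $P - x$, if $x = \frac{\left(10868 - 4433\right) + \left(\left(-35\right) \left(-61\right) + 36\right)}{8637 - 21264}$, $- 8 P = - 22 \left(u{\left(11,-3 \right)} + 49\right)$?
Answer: $\frac{6814559}{12627} \approx 539.68$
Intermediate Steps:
$u{\left(s,Z \right)} = 3 \left(-4 + s\right)^{2}$ ($u{\left(s,Z \right)} = 3 \left(s - 4\right)^{2} = 3 \left(-4 + s\right)^{2}$)
$P = 539$ ($P = - \frac{\left(-22\right) \left(3 \left(-4 + 11\right)^{2} + 49\right)}{8} = - \frac{\left(-22\right) \left(3 \cdot 7^{2} + 49\right)}{8} = - \frac{\left(-22\right) \left(3 \cdot 49 + 49\right)}{8} = - \frac{\left(-22\right) \left(147 + 49\right)}{8} = - \frac{\left(-22\right) 196}{8} = \left(- \frac{1}{8}\right) \left(-4312\right) = 539$)
$x = - \frac{8606}{12627}$ ($x = \frac{\left(10868 - 4433\right) + \left(2135 + 36\right)}{-12627} = \left(6435 + 2171\right) \left(- \frac{1}{12627}\right) = 8606 \left(- \frac{1}{12627}\right) = - \frac{8606}{12627} \approx -0.68156$)
$P - x = 539 - - \frac{8606}{12627} = 539 + \frac{8606}{12627} = \frac{6814559}{12627}$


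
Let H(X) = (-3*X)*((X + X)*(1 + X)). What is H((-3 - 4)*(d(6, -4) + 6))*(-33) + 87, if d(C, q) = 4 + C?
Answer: -275691945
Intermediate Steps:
H(X) = -6*X²*(1 + X) (H(X) = (-3*X)*((2*X)*(1 + X)) = (-3*X)*(2*X*(1 + X)) = -6*X²*(1 + X))
H((-3 - 4)*(d(6, -4) + 6))*(-33) + 87 = (6*((-3 - 4)*((4 + 6) + 6))²*(-1 - (-3 - 4)*((4 + 6) + 6)))*(-33) + 87 = (6*(-7*(10 + 6))²*(-1 - (-7)*(10 + 6)))*(-33) + 87 = (6*(-7*16)²*(-1 - (-7)*16))*(-33) + 87 = (6*(-112)²*(-1 - 1*(-112)))*(-33) + 87 = (6*12544*(-1 + 112))*(-33) + 87 = (6*12544*111)*(-33) + 87 = 8354304*(-33) + 87 = -275692032 + 87 = -275691945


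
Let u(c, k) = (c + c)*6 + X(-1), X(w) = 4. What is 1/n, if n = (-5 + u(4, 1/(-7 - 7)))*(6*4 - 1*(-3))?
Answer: 1/1269 ≈ 0.00078802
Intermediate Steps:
u(c, k) = 4 + 12*c (u(c, k) = (c + c)*6 + 4 = (2*c)*6 + 4 = 12*c + 4 = 4 + 12*c)
n = 1269 (n = (-5 + (4 + 12*4))*(6*4 - 1*(-3)) = (-5 + (4 + 48))*(24 + 3) = (-5 + 52)*27 = 47*27 = 1269)
1/n = 1/1269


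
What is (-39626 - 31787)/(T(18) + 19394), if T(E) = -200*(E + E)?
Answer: -71413/12194 ≈ -5.8564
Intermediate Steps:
T(E) = -400*E
(-39626 - 31787)/(T(18) + 19394) = (-39626 - 31787)/(-400*18 + 19394) = -71413/(-7200 + 19394) = -71413/12194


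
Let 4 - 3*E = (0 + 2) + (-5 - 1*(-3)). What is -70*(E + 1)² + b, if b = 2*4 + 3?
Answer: -3331/9 ≈ -370.11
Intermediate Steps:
b = 11 (b = 8 + 3 = 11)
E = 4/3 (E = 4/3 - ((0 + 2) + (-5 - 1*(-3)))/3 = 4/3 - (2 + (-5 + 3))/3 = 4/3 - (2 - 2)/3 = 4/3 - ⅓*0 = 4/3 + 0 = 4/3 ≈ 1.3333)
-70*(E + 1)² + b = -70*(4/3 + 1)² + 11 = -70*(7/3)² + 11 = -70*49/9 + 11 = -3430/9 + 11 = -3331/9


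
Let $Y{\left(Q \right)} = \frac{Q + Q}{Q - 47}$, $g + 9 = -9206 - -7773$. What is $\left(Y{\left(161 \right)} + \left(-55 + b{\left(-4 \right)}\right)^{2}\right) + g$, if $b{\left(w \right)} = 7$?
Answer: $\frac{49295}{57} \approx 864.82$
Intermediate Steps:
$g = -1442$ ($g = -9 - 1433 = -1442$)
$Y{\left(Q \right)} = \frac{2 Q}{-47 + Q}$
$\left(Y{\left(161 \right)} + \left(-55 + b{\left(-4 \right)}\right)^{2}\right) + g = \left(2 \cdot 161 \frac{1}{-47 + 161} + \left(-55 + 7\right)^{2}\right) - 1442 = \left(2 \cdot 161 \cdot \frac{1}{114} + \left(-48\right)^{2}\right) - 1442 = \left(2 \cdot 161 \cdot \frac{1}{114} + 2304\right) - 1442 = \left(\frac{161}{57} + 2304\right) - 1442 = \frac{131489}{57} - 1442 = \frac{49295}{57}$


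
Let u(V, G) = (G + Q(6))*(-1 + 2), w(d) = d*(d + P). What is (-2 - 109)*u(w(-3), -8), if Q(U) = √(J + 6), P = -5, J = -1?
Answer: 888 - 111*√5 ≈ 639.80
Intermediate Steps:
Q(U) = √5 (Q(U) = √(-1 + 6) = √5)
w(d) = d*(-5 + d) (w(d) = d*(d - 5) = d*(-5 + d))
u(V, G) = G + √5 (u(V, G) = (G + √5)*(-1 + 2) = (G + √5)*1 = G + √5)
(-2 - 109)*u(w(-3), -8) = (-2 - 109)*(-8 + √5) = -111*(-8 + √5) = 888 - 111*√5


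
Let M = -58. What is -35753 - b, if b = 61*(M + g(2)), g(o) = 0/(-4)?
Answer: -32215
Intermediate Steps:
g(o) = 0 (g(o) = 0*(-¼) = 0)
b = -3538 (b = 61*(-58 + 0) = 61*(-58) = -3538)
-35753 - b = -35753 - 1*(-3538) = -35753 + 3538 = -32215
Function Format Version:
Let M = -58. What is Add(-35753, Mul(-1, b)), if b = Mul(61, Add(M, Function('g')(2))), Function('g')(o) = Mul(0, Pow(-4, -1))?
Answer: -32215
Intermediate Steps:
Function('g')(o) = 0 (Function('g')(o) = Mul(0, Rational(-1, 4)) = 0)
b = -3538 (b = Mul(61, Add(-58, 0)) = Mul(61, -58) = -3538)
Add(-35753, Mul(-1, b)) = Add(-35753, Mul(-1, -3538)) = Add(-35753, 3538) = -32215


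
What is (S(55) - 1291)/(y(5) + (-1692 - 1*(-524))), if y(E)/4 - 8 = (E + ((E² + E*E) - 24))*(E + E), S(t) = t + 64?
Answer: -293/26 ≈ -11.269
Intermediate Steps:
S(t) = 64 + t
y(E) = 32 + 8*E*(-24 + E + 2*E²) (y(E) = 32 + 4*((E + ((E² + E*E) - 24))*(E + E)) = 32 + 4*((E + ((E² + E²) - 24))*(2*E)) = 32 + 4*((E + (2*E² - 24))*(2*E)) = 32 + 4*((E + (-24 + 2*E²))*(2*E)) = 32 + 4*((-24 + E + 2*E²)*(2*E)) = 32 + 4*(2*E*(-24 + E + 2*E²)) = 32 + 8*E*(-24 + E + 2*E²))
(S(55) - 1291)/(y(5) + (-1692 - 1*(-524))) = ((64 + 55) - 1291)/((32 - 192*5 + 8*5² + 16*5³) + (-1692 - 1*(-524))) = (119 - 1291)/((32 - 960 + 8*25 + 16*125) + (-1692 + 524)) = -1172/((32 - 960 + 200 + 2000) - 1168) = -1172/(1272 - 1168) = -1172/104 = -1172*1/104 = -293/26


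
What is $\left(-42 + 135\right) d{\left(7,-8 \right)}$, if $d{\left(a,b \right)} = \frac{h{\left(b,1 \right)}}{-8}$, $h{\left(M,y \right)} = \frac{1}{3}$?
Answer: $- \frac{31}{8} \approx -3.875$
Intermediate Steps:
$h{\left(M,y \right)} = \frac{1}{3}$
$d{\left(a,b \right)} = - \frac{1}{24}$ ($d{\left(a,b \right)} = \frac{1}{3 \left(-8\right)} = \frac{1}{3} \left(- \frac{1}{8}\right) = - \frac{1}{24}$)
$\left(-42 + 135\right) d{\left(7,-8 \right)} = \left(-42 + 135\right) \left(- \frac{1}{24}\right) = 93 \left(- \frac{1}{24}\right) = - \frac{31}{8}$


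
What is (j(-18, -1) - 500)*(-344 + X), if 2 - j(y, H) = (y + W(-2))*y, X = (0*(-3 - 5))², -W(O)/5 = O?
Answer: 220848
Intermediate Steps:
W(O) = -5*O
X = 0 (X = (0*(-8))² = 0² = 0)
j(y, H) = 2 - y*(10 + y) (j(y, H) = 2 - (y - 5*(-2))*y = 2 - (y + 10)*y = 2 - (10 + y)*y = 2 - y*(10 + y))
(j(-18, -1) - 500)*(-344 + X) = ((2 - 1*(-18)² - 10*(-18)) - 500)*(-344 + 0) = ((2 - 1*324 + 180) - 500)*(-344) = ((2 - 324 + 180) - 500)*(-344) = (-142 - 500)*(-344) = -642*(-344) = 220848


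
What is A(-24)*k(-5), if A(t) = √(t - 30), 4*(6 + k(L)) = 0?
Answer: -18*I*√6 ≈ -44.091*I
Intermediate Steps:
k(L) = -6 (k(L) = -6 + (¼)*0 = -6 + 0 = -6)
A(t) = √(-30 + t)
A(-24)*k(-5) = √(-30 - 24)*(-6) = √(-54)*(-6) = (3*I*√6)*(-6) = -18*I*√6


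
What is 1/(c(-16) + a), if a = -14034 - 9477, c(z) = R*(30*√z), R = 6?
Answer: -7837/184428507 - 80*I/61476169 ≈ -4.2493e-5 - 1.3013e-6*I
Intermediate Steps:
c(z) = 180*√z (c(z) = 6*(30*√z) = 180*√z)
a = -23511
1/(c(-16) + a) = 1/(180*√(-16) - 23511) = 1/(180*(4*I) - 23511) = 1/(720*I - 23511) = 1/(-23511 + 720*I) = (-23511 - 720*I)/553285521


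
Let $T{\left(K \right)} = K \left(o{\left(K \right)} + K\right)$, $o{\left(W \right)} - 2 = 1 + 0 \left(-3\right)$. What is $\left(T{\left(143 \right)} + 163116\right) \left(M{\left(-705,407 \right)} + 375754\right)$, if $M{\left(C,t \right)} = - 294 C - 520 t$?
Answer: $68332427696$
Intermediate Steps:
$M{\left(C,t \right)} = - 520 t - 294 C$
$o{\left(W \right)} = 3$ ($o{\left(W \right)} = 2 + \left(1 + 0 \left(-3\right)\right) = 2 + \left(1 + 0\right) = 2 + 1 = 3$)
$T{\left(K \right)} = K \left(3 + K\right)$
$\left(T{\left(143 \right)} + 163116\right) \left(M{\left(-705,407 \right)} + 375754\right) = \left(143 \left(3 + 143\right) + 163116\right) \left(\left(\left(-520\right) 407 - -207270\right) + 375754\right) = \left(143 \cdot 146 + 163116\right) \left(\left(-211640 + 207270\right) + 375754\right) = \left(20878 + 163116\right) \left(-4370 + 375754\right) = 183994 \cdot 371384 = 68332427696$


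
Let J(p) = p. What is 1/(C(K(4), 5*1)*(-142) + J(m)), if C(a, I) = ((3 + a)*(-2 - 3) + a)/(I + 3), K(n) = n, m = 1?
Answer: 4/2205 ≈ 0.0018141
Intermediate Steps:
C(a, I) = (-15 - 4*a)/(3 + I) (C(a, I) = ((3 + a)*(-5) + a)/(3 + I) = ((-15 - 5*a) + a)/(3 + I) = (-15 - 4*a)/(3 + I))
1/(C(K(4), 5*1)*(-142) + J(m)) = 1/(((-15 - 4*4)/(3 + 5*1))*(-142) + 1) = 1/(((-15 - 16)/(3 + 5))*(-142) + 1) = 1/((-31/8)*(-142) + 1) = 1/(((⅛)*(-31))*(-142) + 1) = 1/(-31/8*(-142) + 1) = 1/(2201/4 + 1) = 1/(2205/4) = 4/2205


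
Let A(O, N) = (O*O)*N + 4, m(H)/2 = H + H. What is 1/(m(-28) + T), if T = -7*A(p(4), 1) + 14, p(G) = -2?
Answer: -1/154 ≈ -0.0064935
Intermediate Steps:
m(H) = 4*H (m(H) = 2*(H + H) = 2*(2*H) = 4*H)
A(O, N) = 4 + N*O² (A(O, N) = O²*N + 4 = N*O² + 4 = 4 + N*O²)
T = -42 (T = -7*(4 + 1*(-2)²) + 14 = -7*(4 + 1*4) + 14 = -7*(4 + 4) + 14 = -7*8 + 14 = -56 + 14 = -42)
1/(m(-28) + T) = 1/(4*(-28) - 42) = 1/(-112 - 42) = 1/(-154) = -1/154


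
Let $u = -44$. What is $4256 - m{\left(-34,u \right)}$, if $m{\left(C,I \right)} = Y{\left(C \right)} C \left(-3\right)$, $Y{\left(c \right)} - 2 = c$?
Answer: $7520$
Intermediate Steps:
$Y{\left(c \right)} = 2 + c$
$m{\left(C,I \right)} = - 3 C \left(2 + C\right)$ ($m{\left(C,I \right)} = \left(2 + C\right) C \left(-3\right) = C \left(2 + C\right) \left(-3\right) = - 3 C \left(2 + C\right)$)
$4256 - m{\left(-34,u \right)} = 4256 - \left(-3\right) \left(-34\right) \left(2 - 34\right) = 4256 - \left(-3\right) \left(-34\right) \left(-32\right) = 4256 - -3264 = 4256 + 3264 = 7520$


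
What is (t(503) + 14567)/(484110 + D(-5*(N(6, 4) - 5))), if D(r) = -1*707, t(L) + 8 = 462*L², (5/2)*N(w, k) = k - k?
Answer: 116904717/483403 ≈ 241.84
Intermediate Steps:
N(w, k) = 0 (N(w, k) = 2*(k - k)/5 = (⅖)*0 = 0)
t(L) = -8 + 462*L²
D(r) = -707
(t(503) + 14567)/(484110 + D(-5*(N(6, 4) - 5))) = ((-8 + 462*503²) + 14567)/(484110 - 707) = ((-8 + 462*253009) + 14567)/483403 = ((-8 + 116890158) + 14567)*(1/483403) = (116890150 + 14567)*(1/483403) = 116904717*(1/483403) = 116904717/483403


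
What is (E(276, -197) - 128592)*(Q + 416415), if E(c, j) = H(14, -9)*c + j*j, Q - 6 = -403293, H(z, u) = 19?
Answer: -1109827992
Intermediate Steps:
Q = -403287 (Q = 6 - 403293 = -403287)
E(c, j) = j² + 19*c (E(c, j) = 19*c + j*j = 19*c + j² = j² + 19*c)
(E(276, -197) - 128592)*(Q + 416415) = (((-197)² + 19*276) - 128592)*(-403287 + 416415) = ((38809 + 5244) - 128592)*13128 = (44053 - 128592)*13128 = -84539*13128 = -1109827992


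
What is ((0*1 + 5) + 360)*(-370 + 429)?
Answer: 21535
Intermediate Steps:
((0*1 + 5) + 360)*(-370 + 429) = ((0 + 5) + 360)*59 = (5 + 360)*59 = 365*59 = 21535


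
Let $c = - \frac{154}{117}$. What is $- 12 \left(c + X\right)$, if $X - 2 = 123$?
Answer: $- \frac{57884}{39} \approx -1484.2$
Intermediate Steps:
$X = 125$ ($X = 2 + 123 = 125$)
$c = - \frac{154}{117}$ ($c = \left(-154\right) \frac{1}{117} = - \frac{154}{117} \approx -1.3162$)
$- 12 \left(c + X\right) = - 12 \left(- \frac{154}{117} + 125\right) = \left(-12\right) \frac{14471}{117} = - \frac{57884}{39}$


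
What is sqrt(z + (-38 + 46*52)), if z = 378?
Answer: 2*sqrt(683) ≈ 52.269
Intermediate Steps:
sqrt(z + (-38 + 46*52)) = sqrt(378 + (-38 + 46*52)) = sqrt(378 + (-38 + 2392)) = sqrt(378 + 2354) = sqrt(2732) = 2*sqrt(683)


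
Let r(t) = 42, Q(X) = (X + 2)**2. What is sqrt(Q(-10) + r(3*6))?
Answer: sqrt(106) ≈ 10.296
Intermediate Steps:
Q(X) = (2 + X)**2
sqrt(Q(-10) + r(3*6)) = sqrt((2 - 10)**2 + 42) = sqrt((-8)**2 + 42) = sqrt(64 + 42) = sqrt(106)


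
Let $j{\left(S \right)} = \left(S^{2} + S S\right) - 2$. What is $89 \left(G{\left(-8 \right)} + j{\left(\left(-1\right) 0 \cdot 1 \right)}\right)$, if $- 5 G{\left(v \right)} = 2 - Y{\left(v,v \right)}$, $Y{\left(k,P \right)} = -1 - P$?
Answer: $-89$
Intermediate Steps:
$j{\left(S \right)} = -2 + 2 S^{2}$ ($j{\left(S \right)} = \left(S^{2} + S^{2}\right) - 2 = 2 S^{2} - 2 = -2 + 2 S^{2}$)
$G{\left(v \right)} = - \frac{3}{5} - \frac{v}{5}$ ($G{\left(v \right)} = - \frac{2 - \left(-1 - v\right)}{5} = - \frac{2 + \left(1 + v\right)}{5} = - \frac{3 + v}{5} = - \frac{3}{5} - \frac{v}{5}$)
$89 \left(G{\left(-8 \right)} + j{\left(\left(-1\right) 0 \cdot 1 \right)}\right) = 89 \left(\left(- \frac{3}{5} - - \frac{8}{5}\right) - \left(2 - 2 \left(\left(-1\right) 0 \cdot 1\right)^{2}\right)\right) = 89 \left(\left(- \frac{3}{5} + \frac{8}{5}\right) - \left(2 - 2 \left(0 \cdot 1\right)^{2}\right)\right) = 89 \left(1 - \left(2 - 2 \cdot 0^{2}\right)\right) = 89 \left(1 + \left(-2 + 2 \cdot 0\right)\right) = 89 \left(1 + \left(-2 + 0\right)\right) = 89 \left(1 - 2\right) = 89 \left(-1\right) = -89$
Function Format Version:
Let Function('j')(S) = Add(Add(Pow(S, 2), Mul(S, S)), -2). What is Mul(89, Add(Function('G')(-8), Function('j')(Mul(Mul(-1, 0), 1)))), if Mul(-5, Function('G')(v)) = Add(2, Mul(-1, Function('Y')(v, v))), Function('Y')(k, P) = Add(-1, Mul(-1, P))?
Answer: -89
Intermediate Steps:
Function('j')(S) = Add(-2, Mul(2, Pow(S, 2))) (Function('j')(S) = Add(Add(Pow(S, 2), Pow(S, 2)), -2) = Add(Mul(2, Pow(S, 2)), -2) = Add(-2, Mul(2, Pow(S, 2))))
Function('G')(v) = Add(Rational(-3, 5), Mul(Rational(-1, 5), v)) (Function('G')(v) = Mul(Rational(-1, 5), Add(2, Mul(-1, Add(-1, Mul(-1, v))))) = Mul(Rational(-1, 5), Add(2, Add(1, v))) = Mul(Rational(-1, 5), Add(3, v)) = Add(Rational(-3, 5), Mul(Rational(-1, 5), v)))
Mul(89, Add(Function('G')(-8), Function('j')(Mul(Mul(-1, 0), 1)))) = Mul(89, Add(Add(Rational(-3, 5), Mul(Rational(-1, 5), -8)), Add(-2, Mul(2, Pow(Mul(Mul(-1, 0), 1), 2))))) = Mul(89, Add(Add(Rational(-3, 5), Rational(8, 5)), Add(-2, Mul(2, Pow(Mul(0, 1), 2))))) = Mul(89, Add(1, Add(-2, Mul(2, Pow(0, 2))))) = Mul(89, Add(1, Add(-2, Mul(2, 0)))) = Mul(89, Add(1, Add(-2, 0))) = Mul(89, Add(1, -2)) = Mul(89, -1) = -89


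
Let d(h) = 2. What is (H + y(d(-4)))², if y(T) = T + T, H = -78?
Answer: 5476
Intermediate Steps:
y(T) = 2*T
(H + y(d(-4)))² = (-78 + 2*2)² = (-78 + 4)² = (-74)² = 5476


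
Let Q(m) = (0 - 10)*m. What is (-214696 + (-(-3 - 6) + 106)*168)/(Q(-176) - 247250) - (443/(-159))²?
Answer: -7206311059/1034372115 ≈ -6.9668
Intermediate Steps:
Q(m) = -10*m
(-214696 + (-(-3 - 6) + 106)*168)/(Q(-176) - 247250) - (443/(-159))² = (-214696 + (-(-3 - 6) + 106)*168)/(-10*(-176) - 247250) - (443/(-159))² = (-214696 + (-1*(-9) + 106)*168)/(1760 - 247250) - (443*(-1/159))² = (-214696 + (9 + 106)*168)/(-245490) - (-443/159)² = (-214696 + 115*168)*(-1/245490) - 1*196249/25281 = (-214696 + 19320)*(-1/245490) - 196249/25281 = -195376*(-1/245490) - 196249/25281 = 97688/122745 - 196249/25281 = -7206311059/1034372115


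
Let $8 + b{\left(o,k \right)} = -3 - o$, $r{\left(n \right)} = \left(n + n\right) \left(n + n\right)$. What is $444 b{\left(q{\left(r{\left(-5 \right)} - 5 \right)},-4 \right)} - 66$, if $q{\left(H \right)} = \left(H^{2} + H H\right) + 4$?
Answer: $-8020926$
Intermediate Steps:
$r{\left(n \right)} = 4 n^{2}$ ($r{\left(n \right)} = 2 n 2 n = 4 n^{2}$)
$q{\left(H \right)} = 4 + 2 H^{2}$ ($q{\left(H \right)} = \left(H^{2} + H^{2}\right) + 4 = 2 H^{2} + 4 = 4 + 2 H^{2}$)
$b{\left(o,k \right)} = -11 - o$ ($b{\left(o,k \right)} = -8 - \left(3 + o\right) = -11 - o$)
$444 b{\left(q{\left(r{\left(-5 \right)} - 5 \right)},-4 \right)} - 66 = 444 \left(-11 - \left(4 + 2 \left(4 \left(-5\right)^{2} - 5\right)^{2}\right)\right) - 66 = 444 \left(-11 - \left(4 + 2 \left(4 \cdot 25 - 5\right)^{2}\right)\right) - 66 = 444 \left(-11 - \left(4 + 2 \left(100 - 5\right)^{2}\right)\right) - 66 = 444 \left(-11 - \left(4 + 2 \cdot 95^{2}\right)\right) - 66 = 444 \left(-11 - \left(4 + 2 \cdot 9025\right)\right) - 66 = 444 \left(-11 - \left(4 + 18050\right)\right) - 66 = 444 \left(-11 - 18054\right) - 66 = 444 \left(-18065\right) - 66 = -8020860 - 66 = -8020926$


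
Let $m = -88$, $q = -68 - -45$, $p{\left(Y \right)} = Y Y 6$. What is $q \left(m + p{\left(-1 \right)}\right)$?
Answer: $1886$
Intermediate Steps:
$p{\left(Y \right)} = 6 Y^{2}$ ($p{\left(Y \right)} = Y^{2} \cdot 6 = 6 Y^{2}$)
$q = -23$ ($q = -68 + 45 = -23$)
$q \left(m + p{\left(-1 \right)}\right) = - 23 \left(-88 + 6 \left(-1\right)^{2}\right) = - 23 \left(-88 + 6 \cdot 1\right) = - 23 \left(-88 + 6\right) = \left(-23\right) \left(-82\right) = 1886$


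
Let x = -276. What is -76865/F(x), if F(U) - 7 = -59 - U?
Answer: -76865/224 ≈ -343.15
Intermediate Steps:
F(U) = -52 - U (F(U) = 7 + (-59 - U) = -52 - U)
-76865/F(x) = -76865/(-52 - 1*(-276)) = -76865/(-52 + 276) = -76865/224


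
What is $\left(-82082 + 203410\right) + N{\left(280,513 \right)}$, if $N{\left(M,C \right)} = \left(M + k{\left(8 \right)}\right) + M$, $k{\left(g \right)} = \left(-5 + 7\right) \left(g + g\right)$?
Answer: $121920$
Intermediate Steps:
$k{\left(g \right)} = 4 g$ ($k{\left(g \right)} = 2 \cdot 2 g = 4 g$)
$N{\left(M,C \right)} = 32 + 2 M$ ($N{\left(M,C \right)} = \left(M + 4 \cdot 8\right) + M = \left(M + 32\right) + M = \left(32 + M\right) + M = 32 + 2 M$)
$\left(-82082 + 203410\right) + N{\left(280,513 \right)} = \left(-82082 + 203410\right) + \left(32 + 2 \cdot 280\right) = 121328 + \left(32 + 560\right) = 121328 + 592 = 121920$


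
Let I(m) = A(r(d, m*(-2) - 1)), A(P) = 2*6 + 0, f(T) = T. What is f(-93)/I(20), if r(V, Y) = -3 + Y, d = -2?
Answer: -31/4 ≈ -7.7500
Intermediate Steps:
A(P) = 12 (A(P) = 12 + 0 = 12)
I(m) = 12
f(-93)/I(20) = -93/12 = -93*1/12 = -31/4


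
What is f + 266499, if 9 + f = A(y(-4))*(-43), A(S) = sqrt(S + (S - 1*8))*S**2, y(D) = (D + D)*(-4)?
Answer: 266490 - 88064*sqrt(14) ≈ -63015.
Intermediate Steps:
y(D) = -8*D (y(D) = (2*D)*(-4) = -8*D)
A(S) = S**2*sqrt(-8 + 2*S) (A(S) = sqrt(S + (S - 8))*S**2 = sqrt(S + (-8 + S))*S**2 = sqrt(-8 + 2*S)*S**2 = S**2*sqrt(-8 + 2*S))
f = -9 - 88064*sqrt(14) (f = -9 + ((-8*(-4))**2*sqrt(-8 + 2*(-8*(-4))))*(-43) = -9 + (32**2*sqrt(-8 + 2*32))*(-43) = -9 + (1024*sqrt(-8 + 64))*(-43) = -9 + (1024*sqrt(56))*(-43) = -9 + (1024*(2*sqrt(14)))*(-43) = -9 + (2048*sqrt(14))*(-43) = -9 - 88064*sqrt(14) ≈ -3.2951e+5)
f + 266499 = (-9 - 88064*sqrt(14)) + 266499 = 266490 - 88064*sqrt(14)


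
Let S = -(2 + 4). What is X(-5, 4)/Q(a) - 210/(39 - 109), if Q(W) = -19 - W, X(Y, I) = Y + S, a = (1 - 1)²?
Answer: 68/19 ≈ 3.5789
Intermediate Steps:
S = -6 (S = -1*6 = -6)
a = 0 (a = 0² = 0)
X(Y, I) = -6 + Y (X(Y, I) = Y - 6 = -6 + Y)
X(-5, 4)/Q(a) - 210/(39 - 109) = (-6 - 5)/(-19 - 1*0) - 210/(39 - 109) = -11/(-19 + 0) - 210/(-70) = -11/(-19) - 210*(-1/70) = -11*(-1/19) + 3 = 11/19 + 3 = 68/19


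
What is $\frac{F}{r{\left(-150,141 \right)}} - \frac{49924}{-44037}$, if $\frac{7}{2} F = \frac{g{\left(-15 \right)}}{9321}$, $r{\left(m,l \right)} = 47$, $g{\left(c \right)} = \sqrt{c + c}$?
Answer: $\frac{7132}{6291} + \frac{2 i \sqrt{30}}{3066609} \approx 1.1337 + 3.5722 \cdot 10^{-6} i$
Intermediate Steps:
$g{\left(c \right)} = \sqrt{2} \sqrt{c}$ ($g{\left(c \right)} = \sqrt{2 c} = \sqrt{2} \sqrt{c}$)
$F = \frac{2 i \sqrt{30}}{65247}$ ($F = \frac{2 \frac{\sqrt{2} \sqrt{-15}}{9321}}{7} = \frac{2 \sqrt{2} i \sqrt{15} \cdot \frac{1}{9321}}{7} = \frac{2 i \sqrt{30} \cdot \frac{1}{9321}}{7} = \frac{2 \frac{i \sqrt{30}}{9321}}{7} = \frac{2 i \sqrt{30}}{65247} \approx 0.00016789 i$)
$\frac{F}{r{\left(-150,141 \right)}} - \frac{49924}{-44037} = \frac{\frac{2}{65247} i \sqrt{30}}{47} - \frac{49924}{-44037} = \frac{2 i \sqrt{30}}{65247} \cdot \frac{1}{47} - - \frac{7132}{6291} = \frac{2 i \sqrt{30}}{3066609} + \frac{7132}{6291} = \frac{7132}{6291} + \frac{2 i \sqrt{30}}{3066609}$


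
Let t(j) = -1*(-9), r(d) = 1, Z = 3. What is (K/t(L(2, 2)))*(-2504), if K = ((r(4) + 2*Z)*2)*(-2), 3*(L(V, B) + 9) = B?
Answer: 70112/9 ≈ 7790.2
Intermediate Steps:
L(V, B) = -9 + B/3
t(j) = 9
K = -28 (K = ((1 + 2*3)*2)*(-2) = ((1 + 6)*2)*(-2) = (7*2)*(-2) = 14*(-2) = -28)
(K/t(L(2, 2)))*(-2504) = -28/9*(-2504) = 70112/9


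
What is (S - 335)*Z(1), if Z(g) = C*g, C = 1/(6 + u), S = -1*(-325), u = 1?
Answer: -10/7 ≈ -1.4286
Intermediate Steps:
S = 325
C = 1/7 (C = 1/(6 + 1) = 1/7 ≈ 0.14286)
Z(g) = g/7
(S - 335)*Z(1) = (325 - 335)*((1/7)*1) = -10*1/7 = -10/7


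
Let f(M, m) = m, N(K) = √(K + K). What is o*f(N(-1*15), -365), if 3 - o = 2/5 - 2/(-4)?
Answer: -1533/2 ≈ -766.50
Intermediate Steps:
N(K) = √2*√K (N(K) = √(2*K) = √2*√K)
o = 21/10 (o = 3 - (2/5 - 2/(-4)) = 3 - (2*(⅕) - 2*(-¼)) = 3 - (⅖ + ½) = 3 - 1*9/10 = 3 - 9/10 = 21/10 ≈ 2.1000)
o*f(N(-1*15), -365) = (21/10)*(-365) = -1533/2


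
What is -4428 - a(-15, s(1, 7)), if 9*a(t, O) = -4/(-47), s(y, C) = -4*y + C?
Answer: -1873048/423 ≈ -4428.0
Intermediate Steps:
s(y, C) = C - 4*y
a(t, O) = 4/423 (a(t, O) = (-4/(-47))/9 = (-4*(-1/47))/9 = (1/9)*(4/47) = 4/423)
-4428 - a(-15, s(1, 7)) = -4428 - 1*4/423 = -4428 - 4/423 = -1873048/423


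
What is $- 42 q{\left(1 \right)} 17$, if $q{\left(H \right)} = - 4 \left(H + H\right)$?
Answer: $5712$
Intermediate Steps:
$q{\left(H \right)} = - 8 H$ ($q{\left(H \right)} = - 4 \cdot 2 H = - 8 H$)
$- 42 q{\left(1 \right)} 17 = - 42 \left(\left(-8\right) 1\right) 17 = \left(-42\right) \left(-8\right) 17 = 336 \cdot 17 = 5712$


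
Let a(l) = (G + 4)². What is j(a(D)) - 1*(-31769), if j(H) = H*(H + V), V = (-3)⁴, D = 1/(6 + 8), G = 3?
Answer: 38139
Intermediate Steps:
D = 1/14 ≈ 0.071429
V = 81
a(l) = 49 (a(l) = (3 + 4)² = 7² = 49)
j(H) = H*(81 + H) (j(H) = H*(H + 81) = H*(81 + H))
j(a(D)) - 1*(-31769) = 49*(81 + 49) - 1*(-31769) = 49*130 + 31769 = 6370 + 31769 = 38139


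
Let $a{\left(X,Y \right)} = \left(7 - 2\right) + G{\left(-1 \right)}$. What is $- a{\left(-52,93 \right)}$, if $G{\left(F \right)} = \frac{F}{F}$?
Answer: $-6$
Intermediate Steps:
$G{\left(F \right)} = 1$
$a{\left(X,Y \right)} = 6$ ($a{\left(X,Y \right)} = \left(7 - 2\right) + 1 = 5 + 1 = 6$)
$- a{\left(-52,93 \right)} = \left(-1\right) 6 = -6$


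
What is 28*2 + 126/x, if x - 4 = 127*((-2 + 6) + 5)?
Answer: 64358/1147 ≈ 56.110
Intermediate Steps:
x = 1147 (x = 4 + 127*((-2 + 6) + 5) = 4 + 127*(4 + 5) = 4 + 127*9 = 4 + 1143 = 1147)
28*2 + 126/x = 28*2 + 126/1147 = 56 + 126*(1/1147) = 56 + 126/1147 = 64358/1147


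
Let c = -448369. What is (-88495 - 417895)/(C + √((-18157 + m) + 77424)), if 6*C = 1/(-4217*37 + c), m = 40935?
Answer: -1836366619320/1317725432019561887 - 6659377871902616160*√100202/1317725432019561887 ≈ -1599.7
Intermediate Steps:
C = -1/3626388 (C = 1/(6*(-4217*37 - 448369)) = 1/(6*(-156029 - 448369)) = (⅙)/(-604398) = (⅙)*(-1/604398) = -1/3626388 ≈ -2.7576e-7)
(-88495 - 417895)/(C + √((-18157 + m) + 77424)) = (-88495 - 417895)/(-1/3626388 + √((-18157 + 40935) + 77424)) = -506390/(-1/3626388 + √(22778 + 77424)) = -506390/(-1/3626388 + √100202)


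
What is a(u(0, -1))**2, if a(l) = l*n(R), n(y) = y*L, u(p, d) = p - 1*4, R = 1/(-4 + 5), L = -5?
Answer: 400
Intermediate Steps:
R = 1 (R = 1/1 = 1)
u(p, d) = -4 + p (u(p, d) = p - 4 = -4 + p)
n(y) = -5*y (n(y) = y*(-5) = -5*y)
a(l) = -5*l (a(l) = l*(-5*1) = l*(-5) = -5*l)
a(u(0, -1))**2 = (-5*(-4 + 0))**2 = (-5*(-4))**2 = 20**2 = 400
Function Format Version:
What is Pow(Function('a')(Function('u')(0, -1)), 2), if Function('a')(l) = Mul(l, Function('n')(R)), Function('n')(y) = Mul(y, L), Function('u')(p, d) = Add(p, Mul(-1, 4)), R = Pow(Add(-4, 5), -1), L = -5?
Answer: 400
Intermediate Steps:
R = 1 (R = Pow(1, -1) = 1)
Function('u')(p, d) = Add(-4, p) (Function('u')(p, d) = Add(p, -4) = Add(-4, p))
Function('n')(y) = Mul(-5, y) (Function('n')(y) = Mul(y, -5) = Mul(-5, y))
Function('a')(l) = Mul(-5, l) (Function('a')(l) = Mul(l, Mul(-5, 1)) = Mul(l, -5) = Mul(-5, l))
Pow(Function('a')(Function('u')(0, -1)), 2) = Pow(Mul(-5, Add(-4, 0)), 2) = Pow(Mul(-5, -4), 2) = Pow(20, 2) = 400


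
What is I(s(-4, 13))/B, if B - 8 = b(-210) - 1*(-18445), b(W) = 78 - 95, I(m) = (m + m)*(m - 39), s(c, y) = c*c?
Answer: -184/4609 ≈ -0.039922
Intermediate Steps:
s(c, y) = c²
I(m) = 2*m*(-39 + m) (I(m) = (2*m)*(-39 + m) = 2*m*(-39 + m))
b(W) = -17
B = 18436 (B = 8 + (-17 - 1*(-18445)) = 8 + (-17 + 18445) = 8 + 18428 = 18436)
I(s(-4, 13))/B = (2*(-4)²*(-39 + (-4)²))/18436 = (2*16*(-39 + 16))*(1/18436) = (2*16*(-23))*(1/18436) = -736*1/18436 = -184/4609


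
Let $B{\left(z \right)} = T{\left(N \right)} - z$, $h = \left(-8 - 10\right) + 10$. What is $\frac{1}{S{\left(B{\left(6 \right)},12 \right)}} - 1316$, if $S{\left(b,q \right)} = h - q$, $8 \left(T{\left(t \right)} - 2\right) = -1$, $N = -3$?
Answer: $- \frac{26321}{20} \approx -1316.1$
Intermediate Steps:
$h = -8$ ($h = -18 + 10 = -8$)
$T{\left(t \right)} = \frac{15}{8}$ ($T{\left(t \right)} = 2 + \frac{1}{8} \left(-1\right) = 2 - \frac{1}{8} = \frac{15}{8}$)
$B{\left(z \right)} = \frac{15}{8} - z$
$S{\left(b,q \right)} = -8 - q$
$\frac{1}{S{\left(B{\left(6 \right)},12 \right)}} - 1316 = \frac{1}{-8 - 12} - 1316 = \frac{1}{-20} - 1316 = - \frac{1}{20} - 1316 = - \frac{26321}{20}$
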